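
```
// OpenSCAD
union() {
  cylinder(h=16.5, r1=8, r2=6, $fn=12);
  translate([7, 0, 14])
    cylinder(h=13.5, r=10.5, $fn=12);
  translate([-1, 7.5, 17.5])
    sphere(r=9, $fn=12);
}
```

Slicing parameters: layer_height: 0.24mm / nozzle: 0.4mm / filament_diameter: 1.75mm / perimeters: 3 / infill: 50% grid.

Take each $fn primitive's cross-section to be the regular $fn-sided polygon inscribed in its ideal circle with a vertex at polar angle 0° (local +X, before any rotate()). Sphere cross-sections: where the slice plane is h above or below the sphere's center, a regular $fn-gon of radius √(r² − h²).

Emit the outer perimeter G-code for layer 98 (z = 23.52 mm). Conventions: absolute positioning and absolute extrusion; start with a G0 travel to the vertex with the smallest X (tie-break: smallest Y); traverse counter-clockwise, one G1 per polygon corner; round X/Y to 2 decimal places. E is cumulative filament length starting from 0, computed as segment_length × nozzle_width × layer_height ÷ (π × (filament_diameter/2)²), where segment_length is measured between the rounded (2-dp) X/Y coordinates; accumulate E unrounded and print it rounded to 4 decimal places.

G0 X-7.69 Y7.50 Z23.52
G1 X-6.79 Y4.15 E0.1384
G1 X-4.35 Y1.71 E0.2762
G1 X-3.13 Y1.38 E0.3266
G1 X-3.50 Y0.00 E0.3836
G1 X-2.09 Y-5.25 E0.6006
G1 X1.75 Y-9.09 E0.8173
G1 X7.00 Y-10.50 E1.0343
G1 X12.25 Y-9.09 E1.2513
G1 X16.09 Y-5.25 E1.4680
G1 X17.50 Y0.00 E1.6850
G1 X16.09 Y5.25 E1.9020
G1 X12.25 Y9.09 E2.1187
G1 X7.00 Y10.50 E2.3357
G1 X5.03 Y9.97 E2.4171
G1 X4.79 Y10.85 E2.4535
G1 X2.35 Y13.29 E2.5912
G1 X-1.00 Y14.19 E2.7297
G1 X-4.35 Y13.29 E2.8681
G1 X-6.79 Y10.85 E3.0058
G1 X-7.69 Y7.50 E3.1443

At z = 23.52 mm: the cone does not reach this height (z outside [0, 16.5]); the r=10.5 cylinder at (7, 0) contributes a regular 12-gon of circumradius 10.5; the sphere at (-1, 7.5): section is a regular 12-gon, circumradius = √(r²−h²) = √(9²−6.02²) = 6.690; Merging all regions: the regions partially overlap (shared area 49.09 mm²), so overlapping operands fuse into one piece — 1 connected region. The outline is a single polygon with 20 vertices. Extrusion per mm of travel: 0.4 × 0.24 / (π × 0.875²) = 0.039912. Accumulating E over each segment gives final E = 3.1443.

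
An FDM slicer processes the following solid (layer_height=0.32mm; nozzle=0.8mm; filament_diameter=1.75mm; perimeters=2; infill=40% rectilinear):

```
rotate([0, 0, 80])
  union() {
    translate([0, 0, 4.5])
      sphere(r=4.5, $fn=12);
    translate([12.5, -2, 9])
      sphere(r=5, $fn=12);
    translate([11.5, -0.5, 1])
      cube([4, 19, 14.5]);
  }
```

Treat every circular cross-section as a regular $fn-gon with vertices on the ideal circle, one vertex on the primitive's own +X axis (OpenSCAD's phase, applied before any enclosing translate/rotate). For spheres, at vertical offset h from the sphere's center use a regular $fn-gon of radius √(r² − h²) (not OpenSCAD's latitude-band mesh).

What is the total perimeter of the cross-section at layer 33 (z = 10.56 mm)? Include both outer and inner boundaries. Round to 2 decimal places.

At z = 10.56 mm: the sphere is absent (|z−center|=6.060 > r=4.5); the r=5 sphere at (12.5, -2) slices to a regular 12-gon of circumradius 4.750 (√(r²−h²) with h=1.56 from center) (perimeter = 2·12·4.750·sin(180°/12) = 29.51 mm); the 4×19 cube at (11.5, -0.5) contributes its full rectangle (perimeter 46.00 mm); Combining (union): the regions partially overlap (shared area 11.52 mm²), so the edge portions inside another operand are dropped and the merged outline is re-measured after clipping — boundary = 62.16 mm; (rotated 80° about Z; rotation is an isometry so areas/perimeters/island counts are preserved). Overall, the cross-section is a single solid region. Total boundary length (outer) = 62.16 mm.

62.16 mm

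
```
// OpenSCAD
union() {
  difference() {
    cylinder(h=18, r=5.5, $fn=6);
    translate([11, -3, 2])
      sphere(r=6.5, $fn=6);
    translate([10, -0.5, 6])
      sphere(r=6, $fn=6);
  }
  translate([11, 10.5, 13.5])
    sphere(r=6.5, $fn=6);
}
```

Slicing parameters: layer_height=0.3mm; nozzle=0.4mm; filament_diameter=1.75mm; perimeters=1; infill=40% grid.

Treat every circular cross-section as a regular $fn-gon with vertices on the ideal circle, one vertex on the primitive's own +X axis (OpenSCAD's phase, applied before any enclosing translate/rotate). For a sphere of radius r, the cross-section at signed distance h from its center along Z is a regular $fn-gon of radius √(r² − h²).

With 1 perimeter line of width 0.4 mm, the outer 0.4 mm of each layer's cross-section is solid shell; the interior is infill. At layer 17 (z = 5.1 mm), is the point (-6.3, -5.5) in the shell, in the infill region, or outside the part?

outside

At z = 5.1 mm: the r=5.5 cylinder gives a regular 6-gon of circumradius 5.5 (constant along its height); the sphere at (11, -3): section is a regular 6-gon, circumradius = √(r²−h²) = √(6.5²−3.1²) = 5.713; the r=6 sphere at (10, -0.5) slices to a regular 6-gon of circumradius 5.932 (√(r²−h²) with h=0.9 from center); Subtracting the remaining from the first: starting from the r=5.5 cylinder, the r=6.5 sphere at (11, -3) misses the remaining region (no effect); the r=6 sphere at (10, -0.5) partially overlaps it — only the 1.70 mm² overlap (of its 91.43 mm²) is removed, clipping the outline — 1 connected region; the sphere at (11, 10.5) is not intersected at this z (|z−center|=8.400 > r=6.5); Taking the union: only that combined region is present, so the union is just that shape — 1 connected region. Overall, the cross-section is a single solid region. The nearest boundary edge runs (-2.75, -4.76)→(-5.50, 0.00); distance from the point to it = 3.44 mm. The point is not inside any of the regions above, so it lies outside the cross-section (3.44 mm from the nearest boundary).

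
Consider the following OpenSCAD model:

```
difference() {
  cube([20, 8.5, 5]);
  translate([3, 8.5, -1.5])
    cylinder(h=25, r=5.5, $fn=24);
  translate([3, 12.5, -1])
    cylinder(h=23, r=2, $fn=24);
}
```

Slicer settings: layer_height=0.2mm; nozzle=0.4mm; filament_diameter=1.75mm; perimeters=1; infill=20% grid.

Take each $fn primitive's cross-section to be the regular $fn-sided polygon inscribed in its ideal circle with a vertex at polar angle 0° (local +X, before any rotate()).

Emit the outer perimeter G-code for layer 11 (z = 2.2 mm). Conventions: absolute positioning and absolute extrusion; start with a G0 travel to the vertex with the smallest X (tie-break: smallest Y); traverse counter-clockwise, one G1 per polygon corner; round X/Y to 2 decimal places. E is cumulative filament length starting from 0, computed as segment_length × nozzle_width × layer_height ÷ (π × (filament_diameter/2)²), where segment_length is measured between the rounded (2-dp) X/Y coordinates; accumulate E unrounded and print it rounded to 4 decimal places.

At z = 2.2 mm: the cube (footprint 20×8.5) is included at this height; the r=5.5 cylinder at (3, 8.5) contributes a regular 24-gon of circumradius 5.5; the r=2 cylinder at (3, 12.5) gives a regular 24-gon of circumradius 2 (constant along its height); After the difference (first − rest): starting from the 20×8.5 cube, the r=5.5 cylinder at (3, 8.5) partially overlaps it — only the 39.03 mm² overlap (of its 93.95 mm²) is removed, clipping the outline; the r=2 cylinder at (3, 12.5) misses the remaining region (no effect) — 1 connected region. The outline is a single polygon with 13 vertices. Extrusion per mm of travel: 0.4 × 0.2 / (π × 0.875²) = 0.033260. Accumulating E over each segment gives final E = 1.8535.

G0 X0.00 Y0.00 Z2.20
G1 X20.00 Y0.00 E0.6652
G1 X20.00 Y8.50 E0.9479
G1 X8.50 Y8.50 E1.3304
G1 X8.31 Y7.08 E1.3781
G1 X7.76 Y5.75 E1.4259
G1 X6.89 Y4.61 E1.4736
G1 X5.75 Y3.74 E1.5213
G1 X4.42 Y3.19 E1.5692
G1 X3.00 Y3.00 E1.6168
G1 X1.58 Y3.19 E1.6645
G1 X0.25 Y3.74 E1.7124
G1 X0.00 Y3.93 E1.7228
G1 X0.00 Y0.00 E1.8535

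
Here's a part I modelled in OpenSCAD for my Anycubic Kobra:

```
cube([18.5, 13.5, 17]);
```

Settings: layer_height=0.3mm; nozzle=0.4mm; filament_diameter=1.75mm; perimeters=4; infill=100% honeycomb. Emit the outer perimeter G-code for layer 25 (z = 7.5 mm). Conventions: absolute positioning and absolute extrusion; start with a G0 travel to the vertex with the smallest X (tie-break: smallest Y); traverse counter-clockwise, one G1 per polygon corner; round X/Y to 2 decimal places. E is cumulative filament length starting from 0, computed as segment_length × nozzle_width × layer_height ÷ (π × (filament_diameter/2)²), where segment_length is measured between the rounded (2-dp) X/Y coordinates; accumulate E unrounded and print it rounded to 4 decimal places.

G0 X0.00 Y0.00 Z7.50
G1 X18.50 Y0.00 E0.9230
G1 X18.50 Y13.50 E1.5965
G1 X0.00 Y13.50 E2.5195
G1 X0.00 Y0.00 E3.1930

At z = 7.5 mm: the cube is present — its section is the full 18.5×13.5 rectangle. The outline is a single polygon with 4 vertices. Extrusion per mm of travel: 0.4 × 0.3 / (π × 0.875²) = 0.049890. Accumulating E over each segment gives final E = 3.1930.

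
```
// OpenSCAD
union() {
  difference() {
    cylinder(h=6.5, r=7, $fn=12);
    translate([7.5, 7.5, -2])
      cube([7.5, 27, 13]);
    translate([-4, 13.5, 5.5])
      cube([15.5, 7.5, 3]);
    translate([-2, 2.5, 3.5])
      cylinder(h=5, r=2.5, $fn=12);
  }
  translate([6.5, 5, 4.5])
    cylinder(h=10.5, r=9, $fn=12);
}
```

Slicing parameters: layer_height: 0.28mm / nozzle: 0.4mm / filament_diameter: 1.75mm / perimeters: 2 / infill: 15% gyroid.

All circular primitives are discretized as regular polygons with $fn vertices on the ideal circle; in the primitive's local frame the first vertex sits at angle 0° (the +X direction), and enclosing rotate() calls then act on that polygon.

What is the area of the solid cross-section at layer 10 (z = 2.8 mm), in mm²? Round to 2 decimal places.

At z = 2.8 mm: the r=7 cylinder contributes a regular 12-gon of circumradius 7 (area = (12/2)·7.000²·sin(360°/12) = 147.00 mm²); the cube at (7.5, 7.5) is present — its section is the full 7.5×27 rectangle (area 202.50 mm²); the cube at (-4, 13.5) is absent (z outside [5.5, 8.5]); the cylinder at (-2, 2.5) does not reach this height (z outside [3.5, 8.5]); Subtracting the remaining from the first: starting from the r=7 cylinder (147.00 mm²), the 7.5×27 cube at (7.5, 7.5) misses the remaining region (no effect) — area = 147.00 mm²; the cylinder at (6.5, 5) is not intersected at this z (z outside [4.5, 15]); Combining (union): only the result so far is present, so the union is just that shape — area = 147.00 mm². Overall, the cross-section is a single solid region. Net area = 147.00 mm².

147.00 mm²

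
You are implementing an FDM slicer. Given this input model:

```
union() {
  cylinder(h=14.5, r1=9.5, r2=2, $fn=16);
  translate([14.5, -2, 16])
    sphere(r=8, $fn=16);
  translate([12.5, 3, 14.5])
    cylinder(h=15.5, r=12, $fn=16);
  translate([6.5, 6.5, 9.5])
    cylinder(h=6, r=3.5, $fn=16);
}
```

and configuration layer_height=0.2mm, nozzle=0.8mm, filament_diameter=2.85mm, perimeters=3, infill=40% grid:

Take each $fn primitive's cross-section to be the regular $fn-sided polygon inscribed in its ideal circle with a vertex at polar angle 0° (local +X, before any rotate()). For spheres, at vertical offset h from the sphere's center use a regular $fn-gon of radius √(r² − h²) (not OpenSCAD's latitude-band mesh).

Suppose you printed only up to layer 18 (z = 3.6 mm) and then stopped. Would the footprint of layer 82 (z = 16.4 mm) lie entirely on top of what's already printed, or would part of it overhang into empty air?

part overhangs

Compare the two slices. At z = 3.6: the cone contributes a regular 16-gon of circumradius 7.638 (interpolated between r1=9.5 and r2=2 at t=0.248) (area = (16/2)·7.638²·sin(360°/16) = 178.60 mm²); the sphere at (14.5, -2) does not reach this height (|z−center|=12.400 > r=8); the cylinder at (12.5, 3) is not intersected at this z (z outside [14.5, 30]); the cylinder at (6.5, 6.5) is not intersected at this z (z outside [9.5, 15.5]); Combining (union): only the cone is present, so the union is just that shape — area = 178.60 mm². At z = 16.4: the cone is absent (z outside [0, 14.5]); the r=8 sphere at (14.5, -2) contributes a regular 16-gon of circumradius √(8²−0.4²) = 7.990 (area = (16/2)·7.990²·sin(360°/16) = 195.44 mm²); the r=12 cylinder at (12.5, 3) contributes a regular 16-gon of circumradius 12 (area = (16/2)·12.000²·sin(360°/16) = 440.85 mm²); the cylinder at (6.5, 6.5) is absent (z outside [9.5, 15.5]); Taking the union: the regions partially overlap — summed areas 636.30 mm² minus the doubly-counted overlap 182.02 mm² gives 454.28 mm² — area = 454.28 mm². Checking containment: at z = 16.4 the cross-section extends beyond the z = 3.6 cross-section by about 391.23 mm².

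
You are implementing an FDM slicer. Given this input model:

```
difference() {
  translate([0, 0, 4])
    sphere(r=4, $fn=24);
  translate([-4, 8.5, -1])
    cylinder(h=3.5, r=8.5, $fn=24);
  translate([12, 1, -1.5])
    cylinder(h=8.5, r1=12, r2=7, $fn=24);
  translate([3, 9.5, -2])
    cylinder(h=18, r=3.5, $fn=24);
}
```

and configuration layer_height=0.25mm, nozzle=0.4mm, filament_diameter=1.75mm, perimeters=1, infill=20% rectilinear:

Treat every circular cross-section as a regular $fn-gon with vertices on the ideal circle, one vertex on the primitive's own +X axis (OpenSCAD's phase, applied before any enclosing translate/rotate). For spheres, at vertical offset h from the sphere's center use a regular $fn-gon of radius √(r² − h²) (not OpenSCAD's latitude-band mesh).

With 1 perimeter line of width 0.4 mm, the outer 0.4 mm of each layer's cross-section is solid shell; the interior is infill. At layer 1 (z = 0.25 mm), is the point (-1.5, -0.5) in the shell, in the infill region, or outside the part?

At z = 0.25 mm: the r=4 sphere contributes a regular 24-gon of circumradius √(4²−3.75²) = 1.392; the cylinder at (-4, 8.5): section is a regular 24-gon, circumradius r=8.5; the cone at (12, 1): at t=0.206 of its height the radius interpolates to r₁+(r₂−r₁)t = 10.971, giving a regular 24-gon of that circumradius; the cylinder at (3, 9.5): section is a regular 24-gon, circumradius r=3.5; Taking the first minus the rest: starting from the r=4 sphere, the r=8.5 cylinder at (-4, 8.5) partially overlaps it — only the 0.58 mm² overlap (of its 224.40 mm²) is removed, clipping the outline; the cone at (12, 1) partially overlaps it — only the 0.24 mm² overlap (of its 373.80 mm²) is removed, clipping the outline; the r=3.5 cylinder at (3, 9.5) misses the remaining region (no effect) — 1 connected region. Overall, the cross-section is a single solid region. The nearest boundary edge runs (-1.21, -0.70)→(-1.34, -0.36); distance from the point to it = 0.20 mm. The point is not inside any of the regions above, so it lies outside the cross-section (0.20 mm from the nearest boundary).

outside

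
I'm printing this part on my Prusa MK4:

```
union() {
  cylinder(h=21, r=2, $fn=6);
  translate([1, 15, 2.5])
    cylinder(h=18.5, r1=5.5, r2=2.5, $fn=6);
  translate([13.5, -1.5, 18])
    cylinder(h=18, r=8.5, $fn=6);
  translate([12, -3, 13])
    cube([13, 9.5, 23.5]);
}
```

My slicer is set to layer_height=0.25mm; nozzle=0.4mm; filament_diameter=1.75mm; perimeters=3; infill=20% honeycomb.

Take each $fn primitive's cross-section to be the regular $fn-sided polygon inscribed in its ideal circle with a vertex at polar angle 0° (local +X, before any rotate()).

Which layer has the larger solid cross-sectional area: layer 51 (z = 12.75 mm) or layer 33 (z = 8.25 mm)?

Layer 51 (z = 12.75): the cylinder: section is a regular 6-gon, circumradius r=2 (area = (6/2)·2.000²·sin(360°/6) = 10.39 mm²); the cone at (1, 15) contributes a regular 6-gon of circumradius 3.838 (interpolated between r1=5.5 and r2=2.5 at t=0.554) (area = (6/2)·3.838²·sin(360°/6) = 38.27 mm²); the cylinder at (13.5, -1.5) is not intersected at this z (z outside [18, 36]); the cube at (12, -3) does not reach this height (z outside [13, 36.5]); Combining (union): the 2 present regions are separate (no shared area or edge), so areas and boundary lengths simply add and each stays a separate island — area = 48.66 mm². So its area = 48.66 mm². Layer 33 (z = 8.25): the r=2 cylinder contributes a regular 6-gon of circumradius 2 (area = (6/2)·2.000²·sin(360°/6) = 10.39 mm²); the cone at (1, 15): at t=0.311 of its height the radius interpolates to r₁+(r₂−r₁)t = 4.568, giving a regular 6-gon of that circumradius (area = (6/2)·4.568²·sin(360°/6) = 54.20 mm²); the cylinder at (13.5, -1.5) does not reach this height (z outside [18, 36]); the cube at (12, -3) does not reach this height (z outside [13, 36.5]); Taking the union: the 2 present regions are separate (no shared area or edge), so areas and boundary lengths simply add and each stays a separate island — area = 64.60 mm². So its area = 64.60 mm². Layer 33 is larger (64.60 vs 48.66 mm²).

layer 33 (z = 8.25 mm)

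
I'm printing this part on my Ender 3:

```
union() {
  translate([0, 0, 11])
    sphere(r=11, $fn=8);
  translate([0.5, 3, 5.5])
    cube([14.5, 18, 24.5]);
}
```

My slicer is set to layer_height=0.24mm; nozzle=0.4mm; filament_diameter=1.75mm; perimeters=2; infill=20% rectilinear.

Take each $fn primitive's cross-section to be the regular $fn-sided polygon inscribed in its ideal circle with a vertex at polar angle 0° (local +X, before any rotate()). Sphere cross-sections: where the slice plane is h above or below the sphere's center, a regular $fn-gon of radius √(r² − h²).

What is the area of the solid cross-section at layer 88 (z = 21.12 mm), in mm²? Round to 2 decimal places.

At z = 21.12 mm: the r=11 sphere contributes a regular 8-gon of circumradius √(11²−10.12²) = 4.311 (area = (8/2)·4.311²·sin(360°/8) = 52.57 mm²); the cube at (0.5, 3) (footprint 14.5×18) is included at this height (area 261.00 mm²); Combining (union): the regions partially overlap — summed areas 313.57 mm² minus the doubly-counted overlap 1.47 mm² gives 312.10 mm² — area = 312.10 mm². Overall, the cross-section is a single solid region. Net area = 312.10 mm².

312.10 mm²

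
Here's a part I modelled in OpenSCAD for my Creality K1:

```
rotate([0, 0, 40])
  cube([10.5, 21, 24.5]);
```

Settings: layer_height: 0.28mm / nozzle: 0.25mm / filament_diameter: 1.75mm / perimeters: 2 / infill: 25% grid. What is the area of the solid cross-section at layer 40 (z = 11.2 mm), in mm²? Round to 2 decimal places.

At z = 11.2 mm: the cube is present — its section is the full 10.5×21 rectangle (area 220.50 mm²); (whole slice rotated 40° about Z — lengths, areas and connectivity unchanged). Overall, the cross-section is a single solid region. Net area = 220.50 mm².

220.50 mm²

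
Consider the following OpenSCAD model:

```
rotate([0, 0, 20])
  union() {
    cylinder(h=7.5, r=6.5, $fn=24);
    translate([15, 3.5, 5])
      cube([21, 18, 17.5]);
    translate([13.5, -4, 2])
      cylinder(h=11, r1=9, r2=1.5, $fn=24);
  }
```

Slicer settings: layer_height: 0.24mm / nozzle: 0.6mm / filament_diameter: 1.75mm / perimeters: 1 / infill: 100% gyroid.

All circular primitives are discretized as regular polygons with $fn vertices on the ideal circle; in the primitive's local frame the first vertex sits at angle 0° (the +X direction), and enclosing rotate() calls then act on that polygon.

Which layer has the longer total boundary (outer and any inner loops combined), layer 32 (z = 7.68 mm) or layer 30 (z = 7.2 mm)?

layer 30 (z = 7.2 mm)

Layer 32 (z = 7.68): the cylinder does not reach this height (z outside [0, 7.5]); the cube at (15, 3.5) is present — its section is the full 21×18 rectangle (perimeter 78.00 mm); the cone at (13.5, -4) contributes a regular 24-gon of circumradius 5.127 (interpolated between r1=9 and r2=1.5 at t=0.516) (perimeter = 2·24·5.127·sin(180°/24) = 32.12 mm); Taking the union: the 2 present regions are separate (no shared area or edge), so areas and boundary lengths simply add and each stays a separate island — boundary = 110.12 mm; (whole slice rotated 20° about Z — lengths, areas and connectivity unchanged). So its perimeter = 110.12 mm. Layer 30 (z = 7.2): the r=6.5 cylinder gives a regular 24-gon of circumradius 6.5 (constant along its height) (perimeter = 2·24·6.500·sin(180°/24) = 40.72 mm); the cube at (15, 3.5) is present — its section is the full 21×18 rectangle (perimeter 78.00 mm); the cone at (13.5, -4): at t=0.473 of its height the radius interpolates to r₁+(r₂−r₁)t = 5.455, giving a regular 24-gon of that circumradius (perimeter = 2·24·5.455·sin(180°/24) = 34.17 mm); Taking the union: the 3 present regions are separate (no shared area or edge), so areas and boundary lengths simply add and each stays a separate island — boundary = 152.90 mm; (rotated 20° about Z; rotation is an isometry so areas/perimeters/island counts are preserved). So its perimeter = 152.90 mm. Layer 30 is larger (152.90 vs 110.12 mm).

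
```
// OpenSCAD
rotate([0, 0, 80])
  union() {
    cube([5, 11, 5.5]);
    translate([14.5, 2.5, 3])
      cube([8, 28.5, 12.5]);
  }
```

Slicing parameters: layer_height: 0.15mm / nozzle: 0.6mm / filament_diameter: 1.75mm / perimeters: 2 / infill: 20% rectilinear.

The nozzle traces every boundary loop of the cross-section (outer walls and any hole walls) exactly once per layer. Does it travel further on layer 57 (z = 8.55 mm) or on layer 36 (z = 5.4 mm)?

Layer 57 (z = 8.55): the cube does not reach this height (z outside [0, 5.5]); the cube at (14.5, 2.5) is present — its section is the full 8×28.5 rectangle (perimeter 73.00 mm); Merging all regions: only the 8×28.5 cube at (14.5, 2.5) is present, so the union is just that shape — boundary = 73.00 mm; (rotated 80° about Z; rotation is an isometry so areas/perimeters/island counts are preserved). So its perimeter = 73.00 mm. Layer 36 (z = 5.4): the cube is present — its section is the full 5×11 rectangle (perimeter 32.00 mm); the cube at (14.5, 2.5) is present — its section is the full 8×28.5 rectangle (perimeter 73.00 mm); Taking the union: the 2 present regions are separate (no shared area or edge), so areas and boundary lengths simply add and each stays a separate island — boundary = 105.00 mm; (rotated 80° about Z; rotation is an isometry so areas/perimeters/island counts are preserved). So its perimeter = 105.00 mm. Layer 36 is larger (105.00 vs 73.00 mm).

layer 36 (z = 5.4 mm)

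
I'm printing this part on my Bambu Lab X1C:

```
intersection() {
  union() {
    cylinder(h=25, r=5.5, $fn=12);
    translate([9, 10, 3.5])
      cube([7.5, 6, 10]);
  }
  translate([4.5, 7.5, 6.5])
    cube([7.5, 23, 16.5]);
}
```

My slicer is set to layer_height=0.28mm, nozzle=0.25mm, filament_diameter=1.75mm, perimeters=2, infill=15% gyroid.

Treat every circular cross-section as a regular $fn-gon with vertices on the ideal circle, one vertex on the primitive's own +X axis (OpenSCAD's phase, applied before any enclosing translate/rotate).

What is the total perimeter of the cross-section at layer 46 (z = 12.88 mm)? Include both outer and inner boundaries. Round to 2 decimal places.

At z = 12.88 mm: the cylinder: section is a regular 12-gon, circumradius r=5.5 (perimeter = 2·12·5.500·sin(180°/12) = 34.16 mm); the 7.5×6 cube at (9, 10) contributes its full rectangle (perimeter 27.00 mm); Taking the union: the 2 present regions are separate (no shared area or edge), so areas and boundary lengths simply add and each stays a separate island — boundary = 61.16 mm; the cube at (4.5, 7.5) (footprint 7.5×23) is included at this height (perimeter 61.00 mm); After intersecting: the 7.5×23 cube at (4.5, 7.5) partially overlaps the result so far; clipping to the common part keeps 18.00 mm² — boundary = 18.00 mm. Overall, the cross-section is a single solid region. Total boundary length (outer) = 18.00 mm.

18.00 mm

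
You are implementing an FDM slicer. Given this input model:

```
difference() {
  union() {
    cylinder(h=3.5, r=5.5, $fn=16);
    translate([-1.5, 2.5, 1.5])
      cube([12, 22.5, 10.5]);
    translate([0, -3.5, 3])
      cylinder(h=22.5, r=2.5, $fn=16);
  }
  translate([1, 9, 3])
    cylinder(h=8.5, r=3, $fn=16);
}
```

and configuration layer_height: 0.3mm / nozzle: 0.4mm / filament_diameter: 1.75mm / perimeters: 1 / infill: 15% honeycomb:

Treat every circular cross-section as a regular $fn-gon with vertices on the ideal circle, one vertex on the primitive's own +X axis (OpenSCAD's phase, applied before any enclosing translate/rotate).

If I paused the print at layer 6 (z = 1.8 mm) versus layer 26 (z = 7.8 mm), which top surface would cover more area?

Layer 6 (z = 1.8): the cylinder: section is a regular 16-gon, circumradius r=5.5 (area = (16/2)·5.500²·sin(360°/16) = 92.61 mm²); the 12×22.5 cube at (-1.5, 2.5) contributes its full rectangle (area 270.00 mm²); the cylinder at (0, -3.5) is not intersected at this z (z outside [3, 25.5]); Merging all regions: the regions partially overlap — summed areas 362.61 mm² minus the doubly-counted overlap 14.34 mm² gives 348.27 mm² — area = 348.27 mm²; the cylinder at (1, 9) is absent (z outside [3, 11.5]); Subtracting the remaining from the first: none of the subtracted shapes is present at this height, so the result so far is unchanged — area = 348.27 mm². So its area = 348.27 mm². Layer 26 (z = 7.8): the cylinder does not reach this height (z outside [0, 3.5]); the 12×22.5 cube at (-1.5, 2.5) contributes its full rectangle (area 270.00 mm²); the cylinder at (0, -3.5): section is a regular 16-gon, circumradius r=2.5 (area = (16/2)·2.500²·sin(360°/16) = 19.13 mm²); Merging all regions: the 2 present regions are separate (no shared area or edge), so areas and boundary lengths simply add and each stays a separate island — area = 289.13 mm²; the cylinder at (1, 9): section is a regular 16-gon, circumradius r=3 (area = (16/2)·3.000²·sin(360°/16) = 27.55 mm²); Taking the first minus the rest: starting from the result so far (289.13 mm²), the r=3 cylinder at (1, 9) partially overlaps it — only the 26.56 mm² overlap (of its 27.55 mm²) is removed, clipping the outline — area = 262.58 mm². So its area = 262.58 mm². Layer 6 is larger (348.27 vs 262.58 mm²).

layer 6 (z = 1.8 mm)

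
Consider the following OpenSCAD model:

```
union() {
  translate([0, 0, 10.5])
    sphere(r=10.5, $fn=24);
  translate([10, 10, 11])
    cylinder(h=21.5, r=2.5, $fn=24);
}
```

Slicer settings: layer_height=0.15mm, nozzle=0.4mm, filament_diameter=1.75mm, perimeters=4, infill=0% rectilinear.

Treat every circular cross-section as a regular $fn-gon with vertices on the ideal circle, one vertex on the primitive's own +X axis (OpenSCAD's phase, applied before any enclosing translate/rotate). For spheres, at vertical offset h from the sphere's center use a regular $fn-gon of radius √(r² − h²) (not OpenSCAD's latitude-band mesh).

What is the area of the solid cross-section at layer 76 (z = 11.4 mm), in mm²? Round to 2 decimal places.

At z = 11.4 mm: the r=10.5 sphere contributes a regular 24-gon of circumradius √(10.5²−0.9²) = 10.461 (area = (24/2)·10.461²·sin(360°/24) = 339.90 mm²); the r=2.5 cylinder at (10, 10) gives a regular 24-gon of circumradius 2.5 (constant along its height) (area = (24/2)·2.500²·sin(360°/24) = 19.41 mm²); Combining (union): the 2 present regions are separate (no shared area or edge), so areas and boundary lengths simply add and each stays a separate island — area = 359.31 mm². Overall, the cross-section has 2 separate islands. Net area = 359.31 mm².

359.31 mm²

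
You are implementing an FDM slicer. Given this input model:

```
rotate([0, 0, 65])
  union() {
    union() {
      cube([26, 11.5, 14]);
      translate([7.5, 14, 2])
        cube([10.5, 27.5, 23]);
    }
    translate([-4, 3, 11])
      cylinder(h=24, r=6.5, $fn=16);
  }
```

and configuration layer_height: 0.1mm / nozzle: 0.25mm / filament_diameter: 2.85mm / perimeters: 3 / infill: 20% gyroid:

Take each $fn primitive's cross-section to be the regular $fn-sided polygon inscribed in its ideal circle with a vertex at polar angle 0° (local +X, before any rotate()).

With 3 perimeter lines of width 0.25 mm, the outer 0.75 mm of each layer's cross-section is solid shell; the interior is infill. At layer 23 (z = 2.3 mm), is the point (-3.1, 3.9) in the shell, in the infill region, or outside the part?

infill

At z = 2.3 mm: the cube (footprint 26×11.5) is included at this height; the cube at (7.5, 14) (footprint 10.5×27.5) is included at this height; Merging all regions: the 2 present regions are separate (no shared area or edge), so areas and boundary lengths simply add and each stays a separate island — 2 connected regions; the cylinder at (-4, 3) is not intersected at this z (z outside [11, 35]); Combining (union): only that combined region is present, so the union is just that shape — 2 connected regions; (whole slice rotated 65° about Z — lengths, areas and connectivity unchanged). Overall, the cross-section has 2 separate islands. Undo the 65° rotation: the query point maps to (2.224, 4.458) in the un-rotated model frame. The nearest boundary edge runs (0.00, 0.00)→(0.00, 11.50); distance from the point to it = 2.22 mm. (Shell/infill is judged within the island containing the point — the largest one.) The point is inside the cross-section and 2.22 mm from the nearest boundary — more than the 0.75 mm shell width (3 × 0.25), so it's in the infill interior.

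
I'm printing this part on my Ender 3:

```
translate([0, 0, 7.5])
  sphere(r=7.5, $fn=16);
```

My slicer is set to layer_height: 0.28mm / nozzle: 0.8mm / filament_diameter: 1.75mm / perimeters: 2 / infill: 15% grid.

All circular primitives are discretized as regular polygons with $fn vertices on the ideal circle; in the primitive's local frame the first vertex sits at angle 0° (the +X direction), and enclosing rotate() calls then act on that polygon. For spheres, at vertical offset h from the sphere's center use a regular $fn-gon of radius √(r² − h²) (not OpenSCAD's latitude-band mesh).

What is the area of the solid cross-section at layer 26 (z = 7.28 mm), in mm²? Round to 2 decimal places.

At z = 7.28 mm: the r=7.5 sphere slices to a regular 16-gon of circumradius 7.497 (√(r²−h²) with h=0.22 from center) (area = (16/2)·7.497²·sin(360°/16) = 172.06 mm²). Overall, the cross-section is a single solid region. Net area = 172.06 mm².

172.06 mm²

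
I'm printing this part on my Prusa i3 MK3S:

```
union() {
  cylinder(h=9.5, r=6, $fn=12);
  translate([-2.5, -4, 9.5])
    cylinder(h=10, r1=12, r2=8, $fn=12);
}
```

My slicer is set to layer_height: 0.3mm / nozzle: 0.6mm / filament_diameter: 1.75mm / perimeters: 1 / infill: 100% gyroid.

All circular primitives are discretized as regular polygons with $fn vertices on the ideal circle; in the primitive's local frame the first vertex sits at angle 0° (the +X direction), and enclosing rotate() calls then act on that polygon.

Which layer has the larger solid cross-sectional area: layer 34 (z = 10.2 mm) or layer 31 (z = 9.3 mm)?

layer 34 (z = 10.2 mm)

Layer 34 (z = 10.2): the cylinder is not intersected at this z (z outside [0, 9.5]); the cone at (-2.5, -4): at t=0.070 of its height the radius interpolates to r₁+(r₂−r₁)t = 11.720, giving a regular 12-gon of that circumradius (area = (12/2)·11.720²·sin(360°/12) = 412.08 mm²); Combining (union): only the cone at (-2.5, -4) is present, so the union is just that shape — area = 412.08 mm². So its area = 412.08 mm². Layer 31 (z = 9.3): the r=6 cylinder gives a regular 12-gon of circumradius 6 (constant along its height) (area = (12/2)·6.000²·sin(360°/12) = 108.00 mm²); the cone at (-2.5, -4) is not intersected at this z (z outside [9.5, 19.5]); Combining (union): only the r=6 cylinder is present, so the union is just that shape — area = 108.00 mm². So its area = 108.00 mm². Layer 34 is larger (412.08 vs 108.00 mm²).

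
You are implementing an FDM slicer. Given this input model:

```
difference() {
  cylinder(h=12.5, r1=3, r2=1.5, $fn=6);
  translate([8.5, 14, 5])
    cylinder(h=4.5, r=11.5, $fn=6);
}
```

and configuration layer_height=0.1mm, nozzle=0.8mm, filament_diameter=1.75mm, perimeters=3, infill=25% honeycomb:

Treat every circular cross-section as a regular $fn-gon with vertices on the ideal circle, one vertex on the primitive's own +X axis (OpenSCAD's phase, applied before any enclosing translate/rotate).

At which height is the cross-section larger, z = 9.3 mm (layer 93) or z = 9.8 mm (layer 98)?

Layer 93 (z = 9.3): the cone: at t=0.744 of its height the radius interpolates to r₁+(r₂−r₁)t = 1.884, giving a regular 6-gon of that circumradius (area = (6/2)·1.884²·sin(360°/6) = 9.22 mm²); the r=11.5 cylinder at (8.5, 14) gives a regular 6-gon of circumradius 11.5 (constant along its height) (area = (6/2)·11.500²·sin(360°/6) = 343.60 mm²); After the difference (first − rest): starting from the cone (9.22 mm²), the r=11.5 cylinder at (8.5, 14) misses the remaining region (no effect) — area = 9.22 mm². So its area = 9.22 mm². Layer 98 (z = 9.8): the cone: at t=0.784 of its height the radius interpolates to r₁+(r₂−r₁)t = 1.824, giving a regular 6-gon of that circumradius (area = (6/2)·1.824²·sin(360°/6) = 8.64 mm²); the cylinder at (8.5, 14) does not reach this height (z outside [5, 9.5]); Taking the first minus the rest: none of the subtracted shapes is present at this height, so the cone is unchanged — area = 8.64 mm². So its area = 8.64 mm². Layer 93 is larger (9.22 vs 8.64 mm²).

layer 93 (z = 9.3 mm)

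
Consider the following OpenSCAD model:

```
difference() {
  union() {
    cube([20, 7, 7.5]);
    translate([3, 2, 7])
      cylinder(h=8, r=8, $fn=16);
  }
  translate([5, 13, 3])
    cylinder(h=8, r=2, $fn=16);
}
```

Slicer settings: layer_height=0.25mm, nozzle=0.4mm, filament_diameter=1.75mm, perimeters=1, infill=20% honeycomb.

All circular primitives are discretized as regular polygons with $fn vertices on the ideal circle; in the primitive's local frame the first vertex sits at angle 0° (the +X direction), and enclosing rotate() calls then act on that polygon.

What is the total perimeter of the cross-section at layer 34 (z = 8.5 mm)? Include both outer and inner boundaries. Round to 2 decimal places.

49.94 mm

At z = 8.5 mm: the cube does not reach this height (z outside [0, 7.5]); the r=8 cylinder at (3, 2) contributes a regular 16-gon of circumradius 8 (perimeter = 2·16·8.000·sin(180°/16) = 49.94 mm); Taking the union: only the r=8 cylinder at (3, 2) is present, so the union is just that shape — boundary = 49.94 mm; the cylinder at (5, 13): section is a regular 16-gon, circumradius r=2 (perimeter = 2·16·2.000·sin(180°/16) = 12.49 mm); After the difference (first − rest): starting from that combined region, the r=2 cylinder at (5, 13) misses the remaining region (no effect) — boundary = 49.94 mm. Overall, the cross-section is a single solid region. Total boundary length (outer) = 49.94 mm.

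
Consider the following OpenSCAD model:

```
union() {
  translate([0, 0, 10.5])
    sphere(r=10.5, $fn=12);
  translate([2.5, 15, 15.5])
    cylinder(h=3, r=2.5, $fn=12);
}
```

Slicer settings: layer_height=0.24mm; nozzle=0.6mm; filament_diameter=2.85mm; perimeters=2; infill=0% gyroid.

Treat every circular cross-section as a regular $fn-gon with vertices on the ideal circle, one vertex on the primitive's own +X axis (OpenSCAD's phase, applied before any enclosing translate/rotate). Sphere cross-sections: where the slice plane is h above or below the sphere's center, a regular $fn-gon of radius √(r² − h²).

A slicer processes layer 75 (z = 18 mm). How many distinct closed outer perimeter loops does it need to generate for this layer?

At z = 18 mm: the sphere: section is a regular 12-gon, circumradius = √(r²−h²) = √(10.5²−7.5²) = 7.348; the r=2.5 cylinder at (2.5, 15) gives a regular 12-gon of circumradius 2.5 (constant along its height); Merging all regions: the 2 present regions are separate (no shared area or edge), so areas and boundary lengths simply add and each stays a separate island — 2 connected regions. The result has 2 disconnected regions.

2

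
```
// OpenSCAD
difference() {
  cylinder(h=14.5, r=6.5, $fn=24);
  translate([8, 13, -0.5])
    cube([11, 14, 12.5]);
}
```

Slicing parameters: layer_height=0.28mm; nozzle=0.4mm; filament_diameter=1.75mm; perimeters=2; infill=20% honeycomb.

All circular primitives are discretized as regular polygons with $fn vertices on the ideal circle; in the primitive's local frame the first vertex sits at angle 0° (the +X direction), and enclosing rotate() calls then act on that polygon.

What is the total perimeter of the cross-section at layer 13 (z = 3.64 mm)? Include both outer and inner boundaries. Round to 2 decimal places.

40.72 mm

At z = 3.64 mm: the cylinder: section is a regular 24-gon, circumradius r=6.5 (perimeter = 2·24·6.500·sin(180°/24) = 40.72 mm); the cube at (8, 13) (footprint 11×14) is included at this height (perimeter 50.00 mm); After the difference (first − rest): starting from the r=6.5 cylinder, the 11×14 cube at (8, 13) misses the remaining region (no effect) — boundary = 40.72 mm. Overall, the cross-section is a single solid region. Total boundary length (outer) = 40.72 mm.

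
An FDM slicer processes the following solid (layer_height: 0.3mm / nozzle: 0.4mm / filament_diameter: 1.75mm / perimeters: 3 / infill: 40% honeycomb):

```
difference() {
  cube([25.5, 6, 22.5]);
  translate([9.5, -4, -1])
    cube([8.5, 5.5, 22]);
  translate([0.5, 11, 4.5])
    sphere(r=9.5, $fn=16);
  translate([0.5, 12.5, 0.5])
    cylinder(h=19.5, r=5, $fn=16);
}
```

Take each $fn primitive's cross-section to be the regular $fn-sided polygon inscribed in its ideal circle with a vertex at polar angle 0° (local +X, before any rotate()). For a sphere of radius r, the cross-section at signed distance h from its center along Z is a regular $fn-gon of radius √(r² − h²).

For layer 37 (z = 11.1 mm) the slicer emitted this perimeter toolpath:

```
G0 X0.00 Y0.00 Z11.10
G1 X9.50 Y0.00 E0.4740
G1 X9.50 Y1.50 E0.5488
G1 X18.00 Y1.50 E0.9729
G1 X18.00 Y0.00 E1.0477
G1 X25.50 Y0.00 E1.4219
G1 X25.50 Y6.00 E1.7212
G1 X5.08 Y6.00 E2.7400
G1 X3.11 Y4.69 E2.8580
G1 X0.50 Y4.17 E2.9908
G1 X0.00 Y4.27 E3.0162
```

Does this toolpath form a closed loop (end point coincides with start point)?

no

Start point (G0): (0.00, 0.00). End point (last G1): the path does not return to the start — open.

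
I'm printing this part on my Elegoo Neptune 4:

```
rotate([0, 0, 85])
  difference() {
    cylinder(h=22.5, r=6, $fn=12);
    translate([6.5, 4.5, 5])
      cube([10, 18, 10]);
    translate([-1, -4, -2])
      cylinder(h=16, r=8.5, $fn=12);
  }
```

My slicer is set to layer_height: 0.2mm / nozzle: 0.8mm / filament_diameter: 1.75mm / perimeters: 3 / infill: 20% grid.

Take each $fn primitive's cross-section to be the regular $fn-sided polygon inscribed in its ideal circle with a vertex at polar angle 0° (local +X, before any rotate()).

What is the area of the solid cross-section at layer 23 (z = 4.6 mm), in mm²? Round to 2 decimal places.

At z = 4.6 mm: the cylinder: section is a regular 12-gon, circumradius r=6 (area = (12/2)·6.000²·sin(360°/12) = 108.00 mm²); the cube at (6.5, 4.5) does not reach this height (z outside [5, 15]); the cylinder at (-1, -4): section is a regular 12-gon, circumradius r=8.5 (area = (12/2)·8.500²·sin(360°/12) = 216.75 mm²); Subtracting the remaining from the first: starting from the r=6 cylinder (108.00 mm²), the r=8.5 cylinder at (-1, -4) partially overlaps it — only the 93.73 mm² overlap (of its 216.75 mm²) is removed, clipping the outline — area = 14.27 mm²; (whole slice rotated 85° about Z — lengths, areas and connectivity unchanged). Overall, the cross-section is a single solid region. Net area = 14.27 mm².

14.27 mm²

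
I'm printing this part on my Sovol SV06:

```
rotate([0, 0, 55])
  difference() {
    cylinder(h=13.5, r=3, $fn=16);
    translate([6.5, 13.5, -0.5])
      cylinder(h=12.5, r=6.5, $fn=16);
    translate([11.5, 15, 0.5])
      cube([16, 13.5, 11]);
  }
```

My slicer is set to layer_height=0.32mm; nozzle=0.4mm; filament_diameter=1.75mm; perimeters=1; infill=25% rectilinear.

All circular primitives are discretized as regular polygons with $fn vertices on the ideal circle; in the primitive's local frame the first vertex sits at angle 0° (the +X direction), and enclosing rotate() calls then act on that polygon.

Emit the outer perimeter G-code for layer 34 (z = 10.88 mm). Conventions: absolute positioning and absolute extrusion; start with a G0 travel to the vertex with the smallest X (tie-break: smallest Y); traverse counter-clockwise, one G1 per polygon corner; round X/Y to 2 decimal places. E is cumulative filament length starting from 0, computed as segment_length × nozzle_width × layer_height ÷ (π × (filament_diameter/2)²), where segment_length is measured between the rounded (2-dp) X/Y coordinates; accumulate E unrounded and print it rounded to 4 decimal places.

G0 X-2.95 Y-0.52 Z10.88
G1 X-2.53 Y-1.61 E0.0622
G1 X-1.72 Y-2.46 E0.1246
G1 X-0.65 Y-2.93 E0.1868
G1 X0.52 Y-2.95 E0.2491
G1 X1.61 Y-2.53 E0.3113
G1 X2.46 Y-1.72 E0.3738
G1 X2.93 Y-0.65 E0.4359
G1 X2.95 Y0.52 E0.4982
G1 X2.53 Y1.61 E0.5604
G1 X1.72 Y2.46 E0.6229
G1 X0.65 Y2.93 E0.6851
G1 X-0.52 Y2.95 E0.7473
G1 X-1.61 Y2.53 E0.8095
G1 X-2.46 Y1.72 E0.8720
G1 X-2.93 Y0.65 E0.9342
G1 X-2.95 Y-0.52 E0.9964

At z = 10.88 mm: the r=3 cylinder gives a regular 16-gon of circumradius 3 (constant along its height); the r=6.5 cylinder at (6.5, 13.5) contributes a regular 16-gon of circumradius 6.5; the 16×13.5 cube at (11.5, 15) contributes its full rectangle; Taking the first minus the rest: starting from the r=3 cylinder, the r=6.5 cylinder at (6.5, 13.5) misses the remaining region (no effect); the 16×13.5 cube at (11.5, 15) misses the remaining region (no effect) — 1 connected region; (whole slice rotated 55° about Z — lengths, areas and connectivity unchanged). The outline is a single polygon with 16 vertices. Extrusion per mm of travel: 0.4 × 0.32 / (π × 0.875²) = 0.053216. Accumulating E over each segment gives final E = 0.9964.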